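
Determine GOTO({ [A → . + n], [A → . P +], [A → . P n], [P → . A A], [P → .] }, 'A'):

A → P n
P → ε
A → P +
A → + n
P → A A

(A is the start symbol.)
{ [A → . + n], [A → . P +], [A → . P n], [P → . A A], [P → .], [P → A . A] }

GOTO(I, 'A') = CLOSURE({ [A → αX.β] : [A → α.Xβ] ∈ I, X = 'A' })

Items with dot before 'A', with the dot advanced:
  [P → . A A] → [P → A . A]
Closure of the advanced items:
  [P → A . A] has the dot before A: add [A → . P n], [A → . P +], [A → . + n]
  [A → . P n] has the dot before P: add [P → .], [P → . A A]

GOTO = { [A → . + n], [A → . P +], [A → . P n], [P → . A A], [P → .], [P → A . A] }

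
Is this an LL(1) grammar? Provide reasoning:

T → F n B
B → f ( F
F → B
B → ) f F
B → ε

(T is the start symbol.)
A grammar is LL(1) if for each non-terminal N with multiple productions, the predict sets of those productions are pairwise disjoint, where PREDICT(N → α) = (FIRST(α) \ {ε}) ∪ (FOLLOW(N) if α ⇒* ε).

Relevant sets:
  FOLLOW(B) = { $, 'n' }

For B:
  PREDICT(B → f '(' F) = { 'f' }
  PREDICT(B → ')' f F) = { ')' }
  PREDICT(B → ε) = { $, 'n' }
T, F have a single production, so nothing to check there.

All predict sets are disjoint. The grammar IS LL(1).

Answer: Yes, the grammar is LL(1).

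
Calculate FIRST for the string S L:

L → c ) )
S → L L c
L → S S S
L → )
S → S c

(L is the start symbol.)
FIRST sets of the non-terminals involved (from the grammar, by fixed-point iteration):
  FIRST(S) = { ')', 'c' }

To compute FIRST(S L), process the symbols left to right:
Symbol S is a non-terminal. Add FIRST(S) \ {ε} = { ')', 'c' }
S is not nullable (ε ∉ FIRST(S)), so stop here.
FIRST(S L) = { ')', 'c' }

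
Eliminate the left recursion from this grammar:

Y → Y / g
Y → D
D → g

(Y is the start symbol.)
Y → D Y'
Y' → / g Y'
Y' → ε
D → g

Y is directly left-recursive. The standard transformation for
  A → A α₁ | ... | A α_m | β₁ | ... | β_n
is
  A  → β₁ A' | ... | β_n A'
  A' → α₁ A' | ... | α_m A' | ε

Y → D becomes Y → D Y'
Y → Y / g becomes Y' → / g Y'
Add Y' → ε

Productions for other non-terminals are unchanged:
  D → g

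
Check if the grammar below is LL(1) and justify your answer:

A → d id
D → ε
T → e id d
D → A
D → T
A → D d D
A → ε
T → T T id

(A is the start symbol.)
A grammar is LL(1) if for each non-terminal N with multiple productions, the predict sets of those productions are pairwise disjoint, where PREDICT(N → α) = (FIRST(α) \ {ε}) ∪ (FOLLOW(N) if α ⇒* ε).

Relevant sets:
  FIRST(D) = { 'd', 'e', ε }
  FIRST(A) = { 'd', 'e', ε }
  FIRST(T) = { 'e' }
  FOLLOW(A) = { $, 'd' }
  FOLLOW(D) = { $, 'd' }

For A:
  PREDICT(A → d id) = { 'd' }
  PREDICT(A → D d D) = { 'd', 'e' }
  PREDICT(A → ε) = { $, 'd' }
For D:
  PREDICT(D → ε) = { $, 'd' }
  PREDICT(D → A) = { $, 'd', 'e' }
  PREDICT(D → T) = { 'e' }
For T:
  PREDICT(T → e id d) = { 'e' }
  PREDICT(T → T T id) = { 'e' }

Conflict found: Predict set conflict for A: { 'd' }
The grammar is NOT LL(1).

Answer: No. Predict set conflict for A: { 'd' }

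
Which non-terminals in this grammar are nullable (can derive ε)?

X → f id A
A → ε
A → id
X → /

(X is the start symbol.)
ε-productions: A → ε
So A is immediately nullable.
No further non-terminal can be added: every production for the remaining non-terminals contains a terminal or a non-nullable non-terminal.
Nullable = { 'A' }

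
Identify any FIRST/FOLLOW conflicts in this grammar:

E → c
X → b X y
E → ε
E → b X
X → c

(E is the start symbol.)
A FIRST/FOLLOW conflict occurs when a non-terminal N has a nullable alternative N → β (β ⇒* ε) and another alternative N → α with FIRST(α) ∩ FOLLOW(N) ≠ ∅: on such a lookahead the parser cannot decide between expanding α and letting N vanish via β.

Nullable non-terminals: E.

E: nullable alternative(s) E → ε; FOLLOW(E) = { $ }
  E → c: FIRST \ {ε} = { 'c' } — disjoint from FOLLOW(E)
  E → ε: FIRST \ {ε} = { } — this is the only nullable alternative, skip
  E → b X: FIRST \ {ε} = { 'b' } — disjoint from FOLLOW(E)

X has no nullable alternative, so no FIRST/FOLLOW check is needed there.

No FIRST/FOLLOW conflicts found.

Answer: No FIRST/FOLLOW conflicts.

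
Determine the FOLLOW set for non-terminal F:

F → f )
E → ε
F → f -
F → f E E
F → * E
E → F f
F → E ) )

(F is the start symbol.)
{ $, 'f' }

To compute FOLLOW(F), find every occurrence of F on a right-hand side N → α F β: add FIRST(β) \ {ε}, and if β is empty or nullable also add FOLLOW(N). Iterate to a fixed point.

F is the start symbol, so $ ∈ FOLLOW(F).
In E → F f: F is followed by f, add FIRST(f) \ {ε} = { 'f' }

Taking the union: FOLLOW(F) = { $, 'f' }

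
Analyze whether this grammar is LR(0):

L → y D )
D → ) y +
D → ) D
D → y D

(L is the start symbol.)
Yes, the grammar is LR(0)

A grammar is LR(0) if no state in the canonical LR(0) collection has:
  - both a shift item (dot before a terminal) and a complete item (shift-reduce conflict), or
  - two or more complete items (reduce-reduce conflict; the accept item [L' → L .] counts as a complete item here).

Augment with L' → L and build the canonical LR(0) collection (I0 = CLOSURE({[L' → . L]}), then GOTO on every symbol after a dot until no new states appear). It has 11 states:
  I0: { [L → . y D )], [L' → . L] }  — shift
  I1: { [L' → L .] }  — accept
  I2: { [D → . ) D], [D → . ) y +], [D → . y D], [L → y . D )] }  — shift
  I3: { [D → ) . D], [D → ) . y +], [D → . ) D], [D → . ) y +], [D → . y D] }  — shift
  I4: { [L → y D . )] }  — shift
  I5: { [D → . ) D], [D → . ) y +], [D → . y D], [D → y . D] }  — shift
  I6: { [D → y D .] }  — reduce
  I7: { [L → y D ) .] }  — reduce
  I8: { [D → ) D .] }  — reduce
  I9: { [D → ) y . +], [D → . ) D], [D → . ) y +], [D → . y D], [D → y . D] }  — shift
  I10: { [D → ) y + .] }  — reduce

Every state is either a pure shift/goto state or contains exactly one complete item and nothing to shift — no conflicts. The grammar is LR(0).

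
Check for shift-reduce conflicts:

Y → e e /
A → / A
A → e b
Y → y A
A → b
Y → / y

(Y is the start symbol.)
No shift-reduce conflicts

Augment with Y' → Y and build the canonical LR(0) collection (I0 = CLOSURE({[Y' → . Y]}), then GOTO on every symbol after a dot until no new states appear). It has 14 states:
  I0: { [Y → . / y], [Y → . e e /], [Y → . y A], [Y' → . Y] }  — shift
  I1: { [Y → / . y] }  — shift
  I2: { [Y' → Y .] }  — accept
  I3: { [Y → e . e /] }  — shift
  I4: { [A → . / A], [A → . b], [A → . e b], [Y → y . A] }  — shift
  I5: { [A → . / A], [A → . b], [A → . e b], [A → / . A] }  — shift
  I6: { [Y → y A .] }  — reduce
  I7: { [A → b .] }  — reduce
  I8: { [A → e . b] }  — shift
  I9: { [A → e b .] }  — reduce
  I10: { [A → / A .] }  — reduce
  I11: { [Y → e e . /] }  — shift
  I12: { [Y → e e / .] }  — reduce
  I13: { [Y → / y .] }  — reduce

No state contains both a complete item and a shift item.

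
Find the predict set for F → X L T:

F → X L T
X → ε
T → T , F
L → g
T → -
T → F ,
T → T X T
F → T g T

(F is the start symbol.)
PREDICT(F → X L T) = (FIRST(RHS) \ {ε}) ∪ (FOLLOW(F) if ε ∈ FIRST(RHS), i.e. RHS ⇒* ε)
FIRST(X) = { ε }
FIRST(L) = { 'g' }
FIRST(X L T) = { 'g' }
ε ∉ FIRST(X L T), so FOLLOW(F) is not added.
PREDICT(F → X L T) = { 'g' }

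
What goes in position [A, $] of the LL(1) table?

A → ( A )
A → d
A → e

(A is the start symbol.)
To find M[A, $], we find productions for A where $ is in the predict set (PREDICT(N → α) = (FIRST(α) \ {ε}) ∪ (FOLLOW(N) if α ⇒* ε)).

A → ( A ): PREDICT = { '(' }
A → d: PREDICT = { 'd' }
A → e: PREDICT = { 'e' }

M[A, $] is empty (no production applies)

Answer: Empty (error entry)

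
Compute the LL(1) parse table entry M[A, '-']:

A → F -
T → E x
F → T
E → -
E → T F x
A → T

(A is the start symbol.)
To find M[A, '-'], we find productions for A where '-' is in the predict set (PREDICT(N → α) = (FIRST(α) \ {ε}) ∪ (FOLLOW(N) if α ⇒* ε)).

Relevant sets:
  FIRST(F) = { '-' }
  FIRST(T) = { '-' }

A → F -: PREDICT = { '-' }
  '-' is in predict set, so this production goes in M[A, '-']
A → T: PREDICT = { '-' }
  '-' is in predict set, so this production goes in M[A, '-']

M[A, '-'] = A → F -, A → T  (a multiply-defined cell — the grammar is not LL(1))

Answer: A → F -, A → T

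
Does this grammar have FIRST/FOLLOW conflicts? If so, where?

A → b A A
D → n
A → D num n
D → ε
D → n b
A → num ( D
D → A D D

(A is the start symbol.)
A FIRST/FOLLOW conflict occurs when a non-terminal N has a nullable alternative N → β (β ⇒* ε) and another alternative N → α with FIRST(α) ∩ FOLLOW(N) ≠ ∅: on such a lookahead the parser cannot decide between expanding α and letting N vanish via β.

Nullable non-terminals: D.
FIRST sets used below: FIRST(A) = { 'b', 'n', 'num' }

D: nullable alternative(s) D → ε; FOLLOW(D) = { $, 'b', 'n', 'num' }
  D → n: FIRST \ {ε} = { 'n' } — overlaps FOLLOW(D) on { 'n' }: CONFLICT
  D → ε: FIRST \ {ε} = { } — this is the only nullable alternative, skip
  D → n b: FIRST \ {ε} = { 'n' } — overlaps FOLLOW(D) on { 'n' }: CONFLICT
  D → A D D: FIRST \ {ε} = { 'b', 'n', 'num' } — overlaps FOLLOW(D) on { 'b', 'n', 'num' }: CONFLICT

A has no nullable alternative, so no FIRST/FOLLOW check is needed there.

So the grammar has 3 FIRST/FOLLOW conflicts (marked CONFLICT above).

Answer: Yes. D → n with FOLLOW(D) on { 'n' }; D → n b with FOLLOW(D) on { 'n' }; D → A D D with FOLLOW(D) on { 'b', 'n', 'num' }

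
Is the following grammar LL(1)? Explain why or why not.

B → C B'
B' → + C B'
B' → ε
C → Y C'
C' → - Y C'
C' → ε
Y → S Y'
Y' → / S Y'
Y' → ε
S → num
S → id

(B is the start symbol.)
Yes, the grammar is LL(1).

A grammar is LL(1) if for each non-terminal N with multiple productions, the predict sets of those productions are pairwise disjoint, where PREDICT(N → α) = (FIRST(α) \ {ε}) ∪ (FOLLOW(N) if α ⇒* ε).

Relevant sets:
  FOLLOW(B') = { $ }
  FOLLOW(C') = { $, '+' }
  FOLLOW(Y') = { $, '+', '-' }

For B':
  PREDICT(B' → '+' C B') = { '+' }
  PREDICT(B' → ε) = { $ }
For C':
  PREDICT(C' → '-' Y C') = { '-' }
  PREDICT(C' → ε) = { $, '+' }
For Y':
  PREDICT(Y' → '/' S Y') = { '/' }
  PREDICT(Y' → ε) = { $, '+', '-' }
For S:
  PREDICT(S → num) = { 'num' }
  PREDICT(S → id) = { 'id' }
B, C, Y have a single production, so nothing to check there.

All predict sets are disjoint. The grammar IS LL(1).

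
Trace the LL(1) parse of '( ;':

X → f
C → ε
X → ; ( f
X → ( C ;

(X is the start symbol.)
LL(1) parsing maintains a stack (initially the start symbol over $) and the input. At each step: if the stack top is a terminal, match it against the current input token; if it is a non-terminal N, replace it with the RHS of M[N, lookahead] (the unique production whose predict set contains the lookahead).

Stack is shown with the top on the left.

Stack    Input  Action
----------------------
X $      ( ; $  output X → ( C ;
( C ; $  ( ; $  match '('
C ; $    ; $    output C → ε
; $      ; $    match ';'
$        $      accept

The string is accepted.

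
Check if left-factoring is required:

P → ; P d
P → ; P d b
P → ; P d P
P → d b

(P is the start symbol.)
Left-factoring is needed when two productions for the same non-terminal
share a common prefix on the right-hand side.

Productions for P:
  P → ; P d
  P → ; P d b
  P → ; P d P
  P → d b

Found common prefix '; P d' in productions for P

Answer: Yes, P has productions with common prefix '; P d'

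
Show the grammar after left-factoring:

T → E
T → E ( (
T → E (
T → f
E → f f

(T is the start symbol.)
T → E T'
T' → ε
T' → ( T''
T'' → (
T'' → ε
T → f
E → f f

Left-factoring transforms A → αβ₁ | αβ₂ into A → αA' and A' → β₁ | β₂
(α is the longest common prefix among the alternatives). Repeat until
no nonterminal has two alternatives with a common prefix.

Round 1: T has alternatives sharing prefix 'E'. Introduce T': T → E T'
  Add: T' → ε
  Add: T' → ( (
  Add: T' → (

Round 2: T' has alternatives sharing prefix '('. Introduce T'': T' → ( T''
  Add: T'' → (
  Add: T'' → ε

No remaining common prefixes — done.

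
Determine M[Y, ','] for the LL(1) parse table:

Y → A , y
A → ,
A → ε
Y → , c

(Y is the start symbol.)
To find M[Y, ','], we find productions for Y where ',' is in the predict set (PREDICT(N → α) = (FIRST(α) \ {ε}) ∪ (FOLLOW(N) if α ⇒* ε)).

Relevant sets:
  FIRST(A) = { ',', ε }

Y → A , y: PREDICT = { ',' }
  ',' is in predict set, so this production goes in M[Y, ',']
Y → , c: PREDICT = { ',' }
  ',' is in predict set, so this production goes in M[Y, ',']

M[Y, ','] = Y → A , y, Y → , c  (a multiply-defined cell — the grammar is not LL(1))

Answer: Y → A , y, Y → , c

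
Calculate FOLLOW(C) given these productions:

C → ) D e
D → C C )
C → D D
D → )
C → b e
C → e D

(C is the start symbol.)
To compute FOLLOW(C), find every occurrence of C on a right-hand side N → α C β: add FIRST(β) \ {ε}, and if β is empty or nullable also add FOLLOW(N). Iterate to a fixed point.

C is the start symbol, so $ ∈ FOLLOW(C).
In D → C C ): C is followed by C ')', add FIRST(C ')') \ {ε} = { ')', 'b', 'e' }
In D → C C ): C is followed by ')', add FIRST(')') \ {ε} = { ')' }

Taking the union: FOLLOW(C) = { $, ')', 'b', 'e' }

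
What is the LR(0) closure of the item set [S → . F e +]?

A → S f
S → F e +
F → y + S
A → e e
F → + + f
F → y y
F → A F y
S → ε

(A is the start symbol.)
To compute CLOSURE, for each item [A → α.Bβ] where B is a non-terminal, add [B → .γ] for all productions B → γ; repeat for the newly added items until nothing changes.

Start with: [S → . F e +]
  [S → . F e +] has the dot before F: add [F → . y + S], [F → . + + f], [F → . y y], [F → . A F y]
  [F → . A F y] has the dot before A: add [A → . S f], [A → . e e]
  [A → . S f] has the dot before S: add [S → .]
No further items can be added.

CLOSURE = { [A → . S f], [A → . e e], [F → . + + f], [F → . A F y], [F → . y + S], [F → . y y], [S → . F e +], [S → .] }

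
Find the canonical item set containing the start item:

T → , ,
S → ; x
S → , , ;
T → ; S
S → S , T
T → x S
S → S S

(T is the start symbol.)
{ [T → . , ,], [T → . ; S], [T → . x S], [T' → . T] }

First, augment the grammar with T' → T
I₀ = CLOSURE({ [T' → . T] }):
  [T' → . T] has the dot before T: add [T → . , ,], [T → . ; S], [T → . x S]
No further items can be added.

I₀ = { [T → . , ,], [T → . ; S], [T → . x S], [T' → . T] }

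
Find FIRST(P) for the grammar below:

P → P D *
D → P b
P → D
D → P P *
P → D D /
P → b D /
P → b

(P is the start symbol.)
{ 'b' }

To compute FIRST(P), examine every production with P on the left-hand side, reading each right-hand side left to right until a non-nullable symbol is reached.

FIRST sets of the other non-terminals involved (by the same procedure, iterated to a fixed point):
  FIRST(D) = { 'b' }

From P → P D *:
  - P is the symbol being defined: contributes nothing new
    P is not nullable, so stop
From P → D:
  - D is a non-terminal: add FIRST(D) \ {ε} = { 'b' }
    D is not nullable, so stop
From P → D D /:
  - D is a non-terminal: add FIRST(D) \ {ε} = { 'b' }
    D is not nullable, so stop
From P → b D /:
  - b is a terminal: add 'b' and stop
From P → b:
  - b is a terminal: add 'b' and stop

Collecting: FIRST(P) = { 'b' }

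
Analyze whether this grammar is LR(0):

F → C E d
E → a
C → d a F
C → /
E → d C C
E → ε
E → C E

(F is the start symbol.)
A grammar is LR(0) if no state in the canonical LR(0) collection has:
  - both a shift item (dot before a terminal) and a complete item (shift-reduce conflict), or
  - two or more complete items (reduce-reduce conflict; the accept item [F' → F .] counts as a complete item here).

Augment with F' → F and build the canonical LR(0) collection (I0 = CLOSURE({[F' → . F]}), then GOTO on every symbol after a dot until no new states appear). It has 15 states:
  I0: { [C → . /], [C → . d a F], [F → . C E d], [F' → . F] }  — shift
  I1: { [C → / .] }  — reduce
  I2: { [C → . /], [C → . d a F], [E → . C E], [E → . a], [E → . d C C], [E → .], [F → C . E d] }  — shift, reduce
  I3: { [F' → F .] }  — accept
  I4: { [C → d . a F] }  — shift
  I5: { [C → . /], [C → . d a F], [C → d a . F], [F → . C E d] }  — shift
  I6: { [C → d a F .] }  — reduce
  I7: { [C → . /], [C → . d a F], [E → . C E], [E → . a], [E → . d C C], [E → .], [E → C . E] }  — shift, reduce
  I8: { [F → C E . d] }  — shift
  I9: { [E → a .] }  — reduce
  I10: { [C → . /], [C → . d a F], [C → d . a F], [E → d . C C] }  — shift
  I11: { [C → . /], [C → . d a F], [E → d C . C] }  — shift
  I12: { [E → d C C .] }  — reduce
  I13: { [F → C E d .] }  — reduce
  I14: { [E → C E .] }  — reduce

Conflict in state I2:
  Shift-reduce conflict between [E → .] and [C → . /]
So the grammar is NOT LR(0).

Answer: No. Shift-reduce conflict between [E → .] and [C → . /]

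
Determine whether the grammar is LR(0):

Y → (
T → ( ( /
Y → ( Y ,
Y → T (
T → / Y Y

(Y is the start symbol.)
No. Shift-reduce conflict between [Y → ( .] and [T → . ( ( /]

Augment with Y' → Y and build the canonical LR(0) collection (I0 = CLOSURE({[Y' → . Y]}), then GOTO on every symbol after a dot until no new states appear). It has 12 states:
  I0: { [T → . ( ( /], [T → . / Y Y], [Y → . ( Y ,], [Y → . (], [Y → . T (], [Y' → . Y] }  — shift
  I1: { [T → ( . ( /], [T → . ( ( /], [T → . / Y Y], [Y → ( . Y ,], [Y → ( .], [Y → . ( Y ,], [Y → . (], [Y → . T (] }  — shift, reduce
  I2: { [T → . ( ( /], [T → . / Y Y], [T → / . Y Y], [Y → . ( Y ,], [Y → . (], [Y → . T (] }  — shift
  I3: { [Y → T . (] }  — shift
  I4: { [Y' → Y .] }  — accept
  I5: { [Y → T ( .] }  — reduce
  I6: { [T → . ( ( /], [T → . / Y Y], [T → / Y . Y], [Y → . ( Y ,], [Y → . (], [Y → . T (] }  — shift
  I7: { [T → / Y Y .] }  — reduce
  I8: { [T → ( ( . /], [T → ( . ( /], [T → . ( ( /], [T → . / Y Y], [Y → ( . Y ,], [Y → ( .], [Y → . ( Y ,], [Y → . (], [Y → . T (] }  — shift, reduce
  I9: { [Y → ( Y . ,] }  — shift
  I10: { [Y → ( Y , .] }  — reduce
  I11: { [T → ( ( / .], [T → . ( ( /], [T → . / Y Y], [T → / . Y Y], [Y → . ( Y ,], [Y → . (], [Y → . T (] }  — shift, reduce

Conflict in state I1:
  Shift-reduce conflict between [Y → ( .] and [T → . ( ( /]
So the grammar is NOT LR(0).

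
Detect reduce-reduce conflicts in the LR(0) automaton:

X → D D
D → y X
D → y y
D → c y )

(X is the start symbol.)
Augment with X' → X and build the canonical LR(0) collection (I0 = CLOSURE({[X' → . X]}), then GOTO on every symbol after a dot until no new states appear). It has 10 states:
  I0: { [D → . c y )], [D → . y X], [D → . y y], [X → . D D], [X' → . X] }  — shift
  I1: { [D → . c y )], [D → . y X], [D → . y y], [X → D . D] }  — shift
  I2: { [X' → X .] }  — accept
  I3: { [D → c . y )] }  — shift
  I4: { [D → . c y )], [D → . y X], [D → . y y], [D → y . X], [D → y . y], [X → . D D] }  — shift
  I5: { [D → y X .] }  — reduce
  I6: { [D → . c y )], [D → . y X], [D → . y y], [D → y . X], [D → y . y], [D → y y .], [X → . D D] }  — shift, reduce
  I7: { [D → c y . )] }  — shift
  I8: { [D → c y ) .] }  — reduce
  I9: { [X → D D .] }  — reduce

No state contains more than one complete item.

Answer: No reduce-reduce conflicts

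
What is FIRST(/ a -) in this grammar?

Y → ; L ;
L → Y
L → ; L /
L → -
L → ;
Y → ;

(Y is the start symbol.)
To compute FIRST(/ a -), process the symbols left to right:
Symbol / is a terminal. Add '/' and stop.
FIRST(/ a -) = { '/' }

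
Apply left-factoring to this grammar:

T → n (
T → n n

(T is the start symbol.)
T → n T'
T' → (
T' → n

Left-factoring transforms A → αβ₁ | αβ₂ into A → αA' and A' → β₁ | β₂
(α is the longest common prefix among the alternatives). Repeat until
no nonterminal has two alternatives with a common prefix.

Round 1: T has alternatives sharing prefix 'n'. Introduce T': T → n T'
  Add: T' → (
  Add: T' → n

No remaining common prefixes — done.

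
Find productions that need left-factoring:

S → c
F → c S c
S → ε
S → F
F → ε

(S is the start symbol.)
No, left-factoring is not needed

Left-factoring is needed when two productions for the same non-terminal
share a common prefix on the right-hand side.

Productions for S:
  S → c
  S → ε
  S → F
Productions for F:
  F → c S c
  F → ε

No common prefixes found.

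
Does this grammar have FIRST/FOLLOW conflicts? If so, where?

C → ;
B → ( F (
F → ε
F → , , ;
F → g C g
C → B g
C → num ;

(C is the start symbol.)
No FIRST/FOLLOW conflicts.

Nullable non-terminals: F.

F: nullable alternative(s) F → ε; FOLLOW(F) = { '(' }
  F → ε: FIRST \ {ε} = { } — this is the only nullable alternative, skip
  F → , , ;: FIRST \ {ε} = { ',' } — disjoint from FOLLOW(F)
  F → g C g: FIRST \ {ε} = { 'g' } — disjoint from FOLLOW(F)

B, C have no nullable alternative, so no FIRST/FOLLOW check is needed there.

No FIRST/FOLLOW conflicts found.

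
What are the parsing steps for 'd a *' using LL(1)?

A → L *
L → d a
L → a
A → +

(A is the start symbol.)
LL(1) parsing maintains a stack (initially the start symbol over $) and the input. At each step: if the stack top is a terminal, match it against the current input token; if it is a non-terminal N, replace it with the RHS of M[N, lookahead] (the unique production whose predict set contains the lookahead).

Stack is shown with the top on the left.

Stack    Input    Action
------------------------
A $      d a * $  output A → L *
L * $    d a * $  output L → d a
d a * $  d a * $  match 'd'
a * $    a * $    match 'a'
* $      * $      match '*'
$        $        accept

The string is accepted.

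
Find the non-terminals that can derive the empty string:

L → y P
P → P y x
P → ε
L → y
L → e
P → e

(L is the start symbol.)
{ 'P' }

A non-terminal is nullable if it can derive ε (the empty string): either it has an ε-production, or it has a production whose right-hand side consists entirely of nullable non-terminals.

ε-productions: P → ε
So P is immediately nullable.
No further non-terminal can be added: every production for the remaining non-terminals contains a terminal or a non-nullable non-terminal.
Nullable = { 'P' }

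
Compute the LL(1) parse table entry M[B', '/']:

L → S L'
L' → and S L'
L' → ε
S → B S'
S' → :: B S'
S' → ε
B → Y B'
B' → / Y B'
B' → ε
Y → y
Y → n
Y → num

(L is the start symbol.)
B' → / Y B'

To find M[B', '/'], we find productions for B' where '/' is in the predict set (PREDICT(N → α) = (FIRST(α) \ {ε}) ∪ (FOLLOW(N) if α ⇒* ε)).

Relevant sets:
  FOLLOW(B') = { $, '::', 'and' }

B' → / Y B': PREDICT = { '/' }
  '/' is in predict set, so this production goes in M[B', '/']
B' → ε: PREDICT = { $, '::', 'and' }

M[B', '/'] = B' → / Y B'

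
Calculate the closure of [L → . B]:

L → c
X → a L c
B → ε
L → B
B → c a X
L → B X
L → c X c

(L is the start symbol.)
To compute CLOSURE, for each item [A → α.Bβ] where B is a non-terminal, add [B → .γ] for all productions B → γ; repeat for the newly added items until nothing changes.

Start with: [L → . B]
  [L → . B] has the dot before B: add [B → .], [B → . c a X]
No further items can be added.

CLOSURE = { [B → . c a X], [B → .], [L → . B] }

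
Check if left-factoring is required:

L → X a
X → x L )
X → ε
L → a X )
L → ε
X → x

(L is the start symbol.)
Yes, X has productions with common prefix 'x'

Left-factoring is needed when two productions for the same non-terminal
share a common prefix on the right-hand side.

Productions for L:
  L → X a
  L → a X )
  L → ε
Productions for X:
  X → x L )
  X → ε
  X → x

Found common prefix 'x' in productions for X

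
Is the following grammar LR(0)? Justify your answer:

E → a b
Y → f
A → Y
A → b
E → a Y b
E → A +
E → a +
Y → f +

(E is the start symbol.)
No. Shift-reduce conflict between [Y → f .] and [Y → f . +]

A grammar is LR(0) if no state in the canonical LR(0) collection has:
  - both a shift item (dot before a terminal) and a complete item (shift-reduce conflict), or
  - two or more complete items (reduce-reduce conflict; the accept item [E' → E .] counts as a complete item here).

Augment with E' → E and build the canonical LR(0) collection (I0 = CLOSURE({[E' → . E]}), then GOTO on every symbol after a dot until no new states appear). It has 13 states:
  I0: { [A → . Y], [A → . b], [E → . A +], [E → . a +], [E → . a Y b], [E → . a b], [E' → . E], [Y → . f +], [Y → . f] }  — shift
  I1: { [E → A . +] }  — shift
  I2: { [E' → E .] }  — accept
  I3: { [A → Y .] }  — reduce
  I4: { [E → a . +], [E → a . Y b], [E → a . b], [Y → . f +], [Y → . f] }  — shift
  I5: { [A → b .] }  — reduce
  I6: { [Y → f . +], [Y → f .] }  — shift, reduce
  I7: { [Y → f + .] }  — reduce
  I8: { [E → a + .] }  — reduce
  I9: { [E → a Y . b] }  — shift
  I10: { [E → a b .] }  — reduce
  I11: { [E → a Y b .] }  — reduce
  I12: { [E → A + .] }  — reduce

Conflict in state I6:
  Shift-reduce conflict between [Y → f .] and [Y → f . +]
So the grammar is NOT LR(0).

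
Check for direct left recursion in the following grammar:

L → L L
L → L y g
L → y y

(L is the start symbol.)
Yes, L is left-recursive

Direct left recursion occurs when N → N α for some non-terminal N (the right-hand side begins with the left-hand side itself).

L → L L: LEFT RECURSIVE (starts with L)
L → L y g: LEFT RECURSIVE (starts with L)
L → y y: starts with y

The grammar has direct left recursion on: L.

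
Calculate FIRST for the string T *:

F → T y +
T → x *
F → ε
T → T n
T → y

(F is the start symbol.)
{ 'x', 'y' }

FIRST sets of the non-terminals involved (from the grammar, by fixed-point iteration):
  FIRST(T) = { 'x', 'y' }

To compute FIRST(T *), process the symbols left to right:
Symbol T is a non-terminal. Add FIRST(T) \ {ε} = { 'x', 'y' }
T is not nullable (ε ∉ FIRST(T)), so stop here.
FIRST(T *) = { 'x', 'y' }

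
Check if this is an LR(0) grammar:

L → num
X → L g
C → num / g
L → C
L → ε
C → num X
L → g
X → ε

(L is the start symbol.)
Augment with L' → L and build the canonical LR(0) collection (I0 = CLOSURE({[L' → . L]}), then GOTO on every symbol after a dot until no new states appear). It has 10 states:
  I0: { [C → . num / g], [C → . num X], [L → . C], [L → . g], [L → . num], [L → .], [L' → . L] }  — shift, reduce
  I1: { [L → C .] }  — reduce
  I2: { [L' → L .] }  — accept
  I3: { [L → g .] }  — reduce
  I4: { [C → . num / g], [C → . num X], [C → num . / g], [C → num . X], [L → . C], [L → . g], [L → . num], [L → .], [L → num .], [X → . L g], [X → .] }  — shift, 3 reduces
  I5: { [C → num / . g] }  — shift
  I6: { [X → L . g] }  — shift
  I7: { [C → num X .] }  — reduce
  I8: { [X → L g .] }  — reduce
  I9: { [C → num / g .] }  — reduce

Conflict in state I0:
  Shift-reduce conflict between [L → .] and [C → . num / g]
So the grammar is NOT LR(0).

Answer: No. Shift-reduce conflict between [L → .] and [C → . num / g]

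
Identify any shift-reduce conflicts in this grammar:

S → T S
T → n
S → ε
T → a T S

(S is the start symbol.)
A shift-reduce conflict occurs when an LR(0) state has both:
  - a complete (reduce) item [A → α .] (dot at the end), and
  - a shift item [B → β . c γ] (dot before a terminal).

Augment with S' → S and build the canonical LR(0) collection (I0 = CLOSURE({[S' → . S]}), then GOTO on every symbol after a dot until no new states appear). It has 8 states:
  I0: { [S → . T S], [S → .], [S' → . S], [T → . a T S], [T → . n] }  — shift, reduce
  I1: { [S' → S .] }  — accept
  I2: { [S → . T S], [S → .], [S → T . S], [T → . a T S], [T → . n] }  — shift, reduce
  I3: { [T → . a T S], [T → . n], [T → a . T S] }  — shift
  I4: { [T → n .] }  — reduce
  I5: { [S → . T S], [S → .], [T → . a T S], [T → . n], [T → a T . S] }  — shift, reduce
  I6: { [T → a T S .] }  — reduce
  I7: { [S → T S .] }  — reduce

I0 contains reduce item [S → .] and shift items [T → . a T S], [T → . n] — shift-reduce conflict.
I2 contains reduce item [S → .] and shift items [T → . a T S], [T → . n] — shift-reduce conflict.
I5 contains reduce item [S → .] and shift items [T → . a T S], [T → . n] — shift-reduce conflict.

Answer: Yes — I0: [S → .] vs [T → . a T S]; I2: [S → .] vs [T → . a T S]; I5: [S → .] vs [T → . a T S]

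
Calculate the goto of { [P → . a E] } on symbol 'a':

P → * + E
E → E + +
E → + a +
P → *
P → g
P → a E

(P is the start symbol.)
GOTO(I, 'a') = CLOSURE({ [A → αX.β] : [A → α.Xβ] ∈ I, X = 'a' })

Items with dot before 'a', with the dot advanced:
  [P → . a E] → [P → a . E]
Closure of the advanced items:
  [P → a . E] has the dot before E: add [E → . E + +], [E → . + a +]

GOTO = { [E → . + a +], [E → . E + +], [P → a . E] }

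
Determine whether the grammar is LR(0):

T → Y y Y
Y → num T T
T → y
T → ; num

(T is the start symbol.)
A grammar is LR(0) if no state in the canonical LR(0) collection has:
  - both a shift item (dot before a terminal) and a complete item (shift-reduce conflict), or
  - two or more complete items (reduce-reduce conflict; the accept item [T' → T .] counts as a complete item here).

Augment with T' → T and build the canonical LR(0) collection (I0 = CLOSURE({[T' → . T]}), then GOTO on every symbol after a dot until no new states appear). It has 11 states:
  I0: { [T → . ; num], [T → . Y y Y], [T → . y], [T' → . T], [Y → . num T T] }  — shift
  I1: { [T → ; . num] }  — shift
  I2: { [T' → T .] }  — accept
  I3: { [T → Y . y Y] }  — shift
  I4: { [T → . ; num], [T → . Y y Y], [T → . y], [Y → . num T T], [Y → num . T T] }  — shift
  I5: { [T → y .] }  — reduce
  I6: { [T → . ; num], [T → . Y y Y], [T → . y], [Y → . num T T], [Y → num T . T] }  — shift
  I7: { [Y → num T T .] }  — reduce
  I8: { [T → Y y . Y], [Y → . num T T] }  — shift
  I9: { [T → Y y Y .] }  — reduce
  I10: { [T → ; num .] }  — reduce

Every state is either a pure shift/goto state or contains exactly one complete item and nothing to shift — no conflicts. The grammar is LR(0).

Answer: Yes, the grammar is LR(0)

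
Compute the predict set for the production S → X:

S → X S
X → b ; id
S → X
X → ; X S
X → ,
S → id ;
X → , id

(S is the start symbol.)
{ ',', ';', 'b' }

PREDICT(S → X) = (FIRST(RHS) \ {ε}) ∪ (FOLLOW(S) if ε ∈ FIRST(RHS), i.e. RHS ⇒* ε)
FIRST(X) = { ',', ';', 'b' }
FIRST(X) = { ',', ';', 'b' }
ε ∉ FIRST(X), so FOLLOW(S) is not added.
PREDICT(S → X) = { ',', ';', 'b' }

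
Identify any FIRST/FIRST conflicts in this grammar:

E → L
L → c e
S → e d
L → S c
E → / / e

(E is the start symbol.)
No FIRST/FIRST conflicts.

FIRST sets of the non-terminals at (or reachable through a nullable prefix from) the front of some alternative:
  FIRST(L) = { 'c', 'e' }
  FIRST(S) = { 'e' }

Productions for E:
  E → L: FIRST = { 'c', 'e' }
  E → / / e: FIRST = { '/' }
Productions for L:
  L → c e: FIRST = { 'c' }
  L → S c: FIRST = { 'e' }
S has only one production, so no FIRST/FIRST conflict is possible there.

All alternatives of each non-terminal have pairwise disjoint FIRST sets.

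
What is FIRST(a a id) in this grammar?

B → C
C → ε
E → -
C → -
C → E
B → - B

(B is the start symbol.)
To compute FIRST(a a id), process the symbols left to right:
Symbol a is a terminal. Add 'a' and stop.
FIRST(a a id) = { 'a' }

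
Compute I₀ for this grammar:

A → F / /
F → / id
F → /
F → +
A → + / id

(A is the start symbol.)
{ [A → . + / id], [A → . F / /], [A' → . A], [F → . +], [F → . / id], [F → . /] }

First, augment the grammar with A' → A
I₀ = CLOSURE({ [A' → . A] }):
  [A' → . A] has the dot before A: add [A → . F / /], [A → . + / id]
  [A → . F / /] has the dot before F: add [F → . / id], [F → . /], [F → . +]
No further items can be added.

I₀ = { [A → . + / id], [A → . F / /], [A' → . A], [F → . +], [F → . / id], [F → . /] }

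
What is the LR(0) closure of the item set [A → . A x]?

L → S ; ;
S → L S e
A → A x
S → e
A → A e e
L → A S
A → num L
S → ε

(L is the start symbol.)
To compute CLOSURE, for each item [A → α.Bβ] where B is a non-terminal, add [B → .γ] for all productions B → γ; repeat for the newly added items until nothing changes.

Start with: [A → . A x]
  [A → . A x] has the dot before A: add [A → . A e e], [A → . num L]
No further items can be added.

CLOSURE = { [A → . A e e], [A → . A x], [A → . num L] }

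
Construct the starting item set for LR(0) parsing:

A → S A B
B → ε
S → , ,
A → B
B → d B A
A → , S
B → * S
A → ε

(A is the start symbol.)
First, augment the grammar with A' → A
I₀ = CLOSURE({ [A' → . A] }):
  [A' → . A] has the dot before A: add [A → . S A B], [A → . B], [A → . , S], [A → .]
  [A → . S A B] has the dot before S: add [S → . , ,]
  [A → . B] has the dot before B: add [B → .], [B → . d B A], [B → . * S]
No further items can be added.

I₀ = { [A → . , S], [A → . B], [A → . S A B], [A → .], [A' → . A], [B → . * S], [B → . d B A], [B → .], [S → . , ,] }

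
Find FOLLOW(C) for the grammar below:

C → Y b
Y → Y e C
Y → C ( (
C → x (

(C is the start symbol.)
To compute FOLLOW(C), find every occurrence of C on a right-hand side N → α C β: add FIRST(β) \ {ε}, and if β is empty or nullable also add FOLLOW(N). Iterate to a fixed point.

C is the start symbol, so $ ∈ FOLLOW(C).
In Y → Y e C: C is at the end, add FOLLOW(Y)
In Y → C ( (: C is followed by '(' '(', add FIRST('(' '(') \ {ε} = { '(' }

The FOLLOW sets referred to above (computed the same way, to a fixed point):
  FOLLOW(Y) = { 'b', 'e' }

Taking the union: FOLLOW(C) = { $, '(', 'b', 'e' }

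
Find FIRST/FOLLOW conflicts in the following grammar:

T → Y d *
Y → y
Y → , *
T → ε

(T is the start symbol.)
No FIRST/FOLLOW conflicts.

A FIRST/FOLLOW conflict occurs when a non-terminal N has a nullable alternative N → β (β ⇒* ε) and another alternative N → α with FIRST(α) ∩ FOLLOW(N) ≠ ∅: on such a lookahead the parser cannot decide between expanding α and letting N vanish via β.

Nullable non-terminals: T.
FIRST sets used below: FIRST(Y) = { ',', 'y' }

T: nullable alternative(s) T → ε; FOLLOW(T) = { $ }
  T → Y d *: FIRST \ {ε} = { ',', 'y' } — disjoint from FOLLOW(T)
  T → ε: FIRST \ {ε} = { } — this is the only nullable alternative, skip

Y has no nullable alternative, so no FIRST/FOLLOW check is needed there.

No FIRST/FOLLOW conflicts found.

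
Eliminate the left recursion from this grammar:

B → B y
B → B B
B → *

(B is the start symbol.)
B → * B'
B' → y B'
B' → B B'
B' → ε

B is directly left-recursive. The standard transformation for
  A → A α₁ | ... | A α_m | β₁ | ... | β_n
is
  A  → β₁ A' | ... | β_n A'
  A' → α₁ A' | ... | α_m A' | ε

B → * becomes B → * B'
B → B y becomes B' → y B'
B → B B becomes B' → B B'
Add B' → ε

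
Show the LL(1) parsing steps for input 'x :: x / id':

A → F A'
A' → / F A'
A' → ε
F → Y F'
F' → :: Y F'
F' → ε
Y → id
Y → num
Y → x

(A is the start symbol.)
Stack is shown with the top on the left.

Stack         Input          Action
-----------------------------------
A $           x :: x / id $  output A → F A'
F A' $        x :: x / id $  output F → Y F'
Y F' A' $     x :: x / id $  output Y → x
x F' A' $     x :: x / id $  match 'x'
F' A' $       :: x / id $    output F' → :: Y F'
:: Y F' A' $  :: x / id $    match '::'
Y F' A' $     x / id $       output Y → x
x F' A' $     x / id $       match 'x'
F' A' $       / id $         output F' → ε
A' $          / id $         output A' → / F A'
/ F A' $      / id $         match '/'
F A' $        id $           output F → Y F'
Y F' A' $     id $           output Y → id
id F' A' $    id $           match 'id'
F' A' $       $              output F' → ε
A' $          $              output A' → ε
$             $              accept

The string is accepted.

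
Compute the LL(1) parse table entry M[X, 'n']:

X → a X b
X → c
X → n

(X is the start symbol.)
X → n

To find M[X, 'n'], we find productions for X where 'n' is in the predict set (PREDICT(N → α) = (FIRST(α) \ {ε}) ∪ (FOLLOW(N) if α ⇒* ε)).

X → a X b: PREDICT = { 'a' }
X → c: PREDICT = { 'c' }
X → n: PREDICT = { 'n' }
  'n' is in predict set, so this production goes in M[X, 'n']

M[X, 'n'] = X → n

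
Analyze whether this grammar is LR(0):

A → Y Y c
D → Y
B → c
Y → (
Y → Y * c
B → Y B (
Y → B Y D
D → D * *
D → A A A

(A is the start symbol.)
Augment with A' → A and build the canonical LR(0) collection (I0 = CLOSURE({[A' → . A]}), then GOTO on every symbol after a dot until no new states appear). It has 21 states:
  I0: { [A → . Y Y c], [A' → . A], [B → . Y B (], [B → . c], [Y → . (], [Y → . B Y D], [Y → . Y * c] }  — shift
  I1: { [Y → ( .] }  — reduce
  I2: { [A' → A .] }  — accept
  I3: { [B → . Y B (], [B → . c], [Y → . (], [Y → . B Y D], [Y → . Y * c], [Y → B . Y D] }  — shift
  I4: { [A → Y . Y c], [B → . Y B (], [B → . c], [B → Y . B (], [Y → . (], [Y → . B Y D], [Y → . Y * c], [Y → Y . * c] }  — shift
  I5: { [B → c .] }  — reduce
  I6: { [Y → Y * . c] }  — shift
  I7: { [B → . Y B (], [B → . c], [B → Y B . (], [Y → . (], [Y → . B Y D], [Y → . Y * c], [Y → B . Y D] }  — shift
  I8: { [A → Y Y . c], [B → . Y B (], [B → . c], [B → Y . B (], [Y → . (], [Y → . B Y D], [Y → . Y * c], [Y → Y . * c] }  — shift
  I9: { [B → . Y B (], [B → . c], [B → Y . B (], [Y → . (], [Y → . B Y D], [Y → . Y * c], [Y → Y . * c] }  — shift
  I10: { [A → Y Y c .], [B → c .] }  — 2 reduces
  I11: { [B → Y B ( .], [Y → ( .] }  — 2 reduces
  I12: { [A → . Y Y c], [B → . Y B (], [B → . c], [B → Y . B (], [D → . A A A], [D → . D * *], [D → . Y], [Y → . (], [Y → . B Y D], [Y → . Y * c], [Y → B Y . D], [Y → Y . * c] }  — shift
  I13: { [A → . Y Y c], [B → . Y B (], [B → . c], [D → A . A A], [Y → . (], [Y → . B Y D], [Y → . Y * c] }  — shift
  I14: { [D → D . * *], [Y → B Y D .] }  — shift, reduce
  I15: { [A → Y . Y c], [B → . Y B (], [B → . c], [B → Y . B (], [D → Y .], [Y → . (], [Y → . B Y D], [Y → . Y * c], [Y → Y . * c] }  — shift, reduce
  I16: { [D → D * . *] }  — shift
  I17: { [D → D * * .] }  — reduce
  I18: { [A → . Y Y c], [B → . Y B (], [B → . c], [D → A A . A], [Y → . (], [Y → . B Y D], [Y → . Y * c] }  — shift
  I19: { [D → A A A .] }  — reduce
  I20: { [Y → Y * c .] }  — reduce

Conflict in state I10:
  Reduce-reduce conflict: [A → Y Y c .] and [B → c .]
So the grammar is NOT LR(0).

Answer: No. Reduce-reduce conflict: [A → Y Y c .] and [B → c .]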